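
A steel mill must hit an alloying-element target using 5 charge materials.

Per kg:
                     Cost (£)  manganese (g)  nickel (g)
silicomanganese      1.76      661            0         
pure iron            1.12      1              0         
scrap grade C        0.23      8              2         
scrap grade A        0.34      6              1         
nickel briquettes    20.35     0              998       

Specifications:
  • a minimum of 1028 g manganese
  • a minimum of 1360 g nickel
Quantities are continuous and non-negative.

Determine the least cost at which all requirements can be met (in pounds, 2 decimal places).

£30.47

Set it up as a linear program. Let x1 = kg of silicomanganese, x2 = kg of pure iron, x3 = kg of scrap grade C, x4 = kg of scrap grade A, x5 = kg of nickel briquettes.
Minimize 1.76x1 + 1.12x2 + 0.23x3 + 0.34x4 + 20.35x5 s.t.:
  661x1 + 1x2 + 8x3 + 6x4 ≥ 1028   (manganese)
  2x3 + 1x4 + 998x5 ≥ 1360   (nickel)
  x1, x2, x3, x4, x5 ≥ 0.
The optimal basis is {silicomanganese, nickel briquettes}; pure iron, scrap grade C, scrap grade A drop out. Binding constraints: manganese and nickel.
So silicomanganese = 1.555 kg, nickel briquettes = 1.363 kg.
Objective = 1.76·1.555 + 20.35·1.363 = 30.4739.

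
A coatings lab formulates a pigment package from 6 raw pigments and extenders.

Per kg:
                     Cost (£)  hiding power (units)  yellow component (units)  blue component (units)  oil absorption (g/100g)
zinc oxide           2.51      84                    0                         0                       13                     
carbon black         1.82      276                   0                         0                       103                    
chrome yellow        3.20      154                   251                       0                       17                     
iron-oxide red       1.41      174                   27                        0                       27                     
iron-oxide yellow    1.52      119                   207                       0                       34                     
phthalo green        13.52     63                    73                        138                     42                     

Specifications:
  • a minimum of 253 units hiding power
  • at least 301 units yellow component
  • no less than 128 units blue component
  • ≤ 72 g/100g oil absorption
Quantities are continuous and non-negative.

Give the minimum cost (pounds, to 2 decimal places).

Let x1 = kg of zinc oxide, x2 = kg of carbon black, x3 = kg of chrome yellow, x4 = kg of iron-oxide red, x5 = kg of iron-oxide yellow, x6 = kg of phthalo green.
Minimise 2.51x1 + 1.82x2 + 3.2x3 + 1.41x4 + 1.52x5 + 13.52x6 s.t.:
  84x1 + 276x2 + 154x3 + 174x4 + 119x5 + 63x6 ≥ 253   (hiding power)
  251x3 + 27x4 + 207x5 + 73x6 ≥ 301   (yellow component)
  138x6 ≥ 128   (blue component)
  13x1 + 103x2 + 17x3 + 27x4 + 34x5 + 42x6 ≤ 72   (oil absorption)
  x1, x2, x3, x4, x5, x6 ≥ 0.
The optimal basis is {chrome yellow, iron-oxide red, iron-oxide yellow, phthalo green}; zinc oxide, carbon black drop out. The hiding power, yellow component, blue component, oil absorption requirements are met with equality.
Optimal quantities: chrome yellow = 0.5421 kg, iron-oxide red = 0.3483 kg, iron-oxide yellow = 0.4243 kg, phthalo green = 0.9275 kg.
Hence cost = 3.2·0.5421 + 1.41·0.3483 + 1.52·0.4243 + 13.52·0.9275 = £15.4106.

£15.41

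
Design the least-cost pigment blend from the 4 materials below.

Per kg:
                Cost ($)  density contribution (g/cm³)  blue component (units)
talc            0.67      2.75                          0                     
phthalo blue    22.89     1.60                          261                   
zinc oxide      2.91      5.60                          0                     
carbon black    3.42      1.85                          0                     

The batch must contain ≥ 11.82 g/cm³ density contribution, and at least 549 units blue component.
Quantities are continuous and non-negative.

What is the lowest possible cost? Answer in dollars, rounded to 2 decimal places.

$50.21

Let x1 = kg of talc, x2 = kg of phthalo blue, x3 = kg of zinc oxide, x4 = kg of carbon black.
min 0.67x1 + 22.89x2 + 2.91x3 + 3.42x4 with:
  2.75x1 + 1.6x2 + 5.6x3 + 1.85x4 ≥ 11.82   (density contribution)
  261x2 ≥ 549   (blue component)
  x1, x2, x3, x4 ≥ 0.
The cheapest feasible vertex uses only talc, phthalo blue; zinc oxide, carbon black are not used. Binding constraints: density contribution and blue component.
Optimal quantities: talc = 3.0744 kg, phthalo blue = 2.1034 kg.
Total cost: 0.67·3.0744 + 22.89·2.1034 = 50.2067.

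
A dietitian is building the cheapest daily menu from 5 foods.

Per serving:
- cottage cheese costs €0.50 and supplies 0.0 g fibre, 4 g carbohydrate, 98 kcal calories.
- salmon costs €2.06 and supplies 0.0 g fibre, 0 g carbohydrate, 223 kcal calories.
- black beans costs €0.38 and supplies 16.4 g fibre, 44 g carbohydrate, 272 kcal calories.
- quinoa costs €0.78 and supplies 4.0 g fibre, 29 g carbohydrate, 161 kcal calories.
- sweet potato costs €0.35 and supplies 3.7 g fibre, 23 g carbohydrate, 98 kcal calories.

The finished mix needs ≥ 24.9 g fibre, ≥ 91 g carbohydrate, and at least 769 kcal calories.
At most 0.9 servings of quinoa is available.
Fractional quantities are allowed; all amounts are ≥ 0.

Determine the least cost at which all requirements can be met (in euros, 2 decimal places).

Treat it as an LP. Let x1 = servings of cottage cheese, x2 = servings of salmon, x3 = servings of black beans, x4 = servings of quinoa, x5 = servings of sweet potato.
min 0.5x1 + 2.06x2 + 0.38x3 + 0.78x4 + 0.35x5 subject to:
  16.4x3 + 4x4 + 3.7x5 ≥ 24.9   (fibre)
  4x1 + 44x3 + 29x4 + 23x5 ≥ 91   (carbohydrate)
  98x1 + 223x2 + 272x3 + 161x4 + 98x5 ≥ 769   (calories)
  x4 ≤ 0.9
  x1, x2, x3, x4, x5 ≥ 0.
At the optimum only black beans is positive (cottage cheese, salmon, quinoa, sweet potato = 0). There the calories constraint is tight.
So black beans = 2.827 servings.
Objective = 0.38·2.827 = 1.0743.

€1.07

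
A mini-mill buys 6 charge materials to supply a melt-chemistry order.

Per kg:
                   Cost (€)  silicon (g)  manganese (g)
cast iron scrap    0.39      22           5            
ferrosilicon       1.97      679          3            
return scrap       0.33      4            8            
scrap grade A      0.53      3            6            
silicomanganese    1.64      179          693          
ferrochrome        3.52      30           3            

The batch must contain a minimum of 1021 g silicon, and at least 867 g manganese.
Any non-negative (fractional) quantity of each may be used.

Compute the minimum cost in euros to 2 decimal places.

Let x1 = kg of cast iron scrap, x2 = kg of ferrosilicon, x3 = kg of return scrap, x4 = kg of scrap grade A, x5 = kg of silicomanganese, x6 = kg of ferrochrome.
Minimise 0.39x1 + 1.97x2 + 0.33x3 + 0.53x4 + 1.64x5 + 3.52x6 s.t.:
  22x1 + 679x2 + 4x3 + 3x4 + 179x5 + 30x6 ≥ 1021   (silicon)
  5x1 + 3x2 + 8x3 + 6x4 + 693x5 + 3x6 ≥ 867   (manganese)
  x1, x2, x3, x4, x5, x6 ≥ 0.
The minimum-cost mix takes nothing from cast iron scrap, return scrap, scrap grade A, ferrochrome — only ferrosilicon, silicomanganese. There the silicon and manganese constraints are tight.
Solving gives x2 = 1.175, x5 = 1.246.
Hence cost = 1.97·1.175 + 1.64·1.246 = €4.3582.

€4.36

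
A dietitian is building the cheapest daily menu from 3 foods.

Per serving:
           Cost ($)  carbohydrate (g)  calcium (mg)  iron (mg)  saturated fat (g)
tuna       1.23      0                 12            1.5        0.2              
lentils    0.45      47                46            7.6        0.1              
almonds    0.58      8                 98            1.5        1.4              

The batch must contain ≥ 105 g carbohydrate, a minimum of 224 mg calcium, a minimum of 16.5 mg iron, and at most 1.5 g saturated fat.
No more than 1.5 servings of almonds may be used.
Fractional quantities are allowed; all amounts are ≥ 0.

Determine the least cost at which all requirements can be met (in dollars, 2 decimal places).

$1.87

Let x1 = servings of tuna, x2 = servings of lentils, x3 = servings of almonds.
min 1.23x1 + 0.45x2 + 0.58x3 with:
  47x2 + 8x3 ≥ 105   (carbohydrate)
  12x1 + 46x2 + 98x3 ≥ 224   (calcium)
  1.5x1 + 7.6x2 + 1.5x3 ≥ 16.5   (iron)
  0.2x1 + 0.1x2 + 1.4x3 ≤ 1.5   (saturated fat)
  x3 ≤ 1.5
  x1, x2, x3 ≥ 0.
The optimal basis is {lentils, almonds}; tuna drops out. Binding constraints: calcium and saturated fat.
Optimal quantities: lentils = 3.051 servings, almonds = 0.8535 servings.
Cost = 0.45·3.051 + 0.58·0.8535 = 1.8680.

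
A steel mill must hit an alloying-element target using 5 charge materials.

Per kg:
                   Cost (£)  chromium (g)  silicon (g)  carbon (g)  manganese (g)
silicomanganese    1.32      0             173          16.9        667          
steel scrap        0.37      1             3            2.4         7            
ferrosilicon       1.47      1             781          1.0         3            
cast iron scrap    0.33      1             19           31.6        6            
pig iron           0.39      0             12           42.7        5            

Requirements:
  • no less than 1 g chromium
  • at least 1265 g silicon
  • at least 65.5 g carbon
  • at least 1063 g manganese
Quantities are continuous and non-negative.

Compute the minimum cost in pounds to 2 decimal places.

£4.28

Let x1 = kg of silicomanganese, x2 = kg of steel scrap, x3 = kg of ferrosilicon, x4 = kg of cast iron scrap, x5 = kg of pig iron.
Minimise 1.32x1 + 0.37x2 + 1.47x3 + 0.33x4 + 0.39x5 with:
  1x2 + 1x3 + 1x4 ≥ 1   (chromium)
  173x1 + 3x2 + 781x3 + 19x4 + 12x5 ≥ 1265   (silicon)
  16.9x1 + 2.4x2 + 1x3 + 31.6x4 + 42.7x5 ≥ 65.5   (carbon)
  667x1 + 7x2 + 3x3 + 6x4 + 5x5 ≥ 1063   (manganese)
  x1, x2, x3, x4, x5 ≥ 0.
At the optimum only silicomanganese, ferrosilicon, pig iron are positive (steel scrap, cast iron scrap = 0). The silicon, carbon, manganese requirements are met with equality.
That vertex is x1 = 1.581, x3 = 1.256, x5 = 0.8786.
Total cost: 1.32·1.581 + 1.47·1.256 + 0.39·0.8786 = 4.2759.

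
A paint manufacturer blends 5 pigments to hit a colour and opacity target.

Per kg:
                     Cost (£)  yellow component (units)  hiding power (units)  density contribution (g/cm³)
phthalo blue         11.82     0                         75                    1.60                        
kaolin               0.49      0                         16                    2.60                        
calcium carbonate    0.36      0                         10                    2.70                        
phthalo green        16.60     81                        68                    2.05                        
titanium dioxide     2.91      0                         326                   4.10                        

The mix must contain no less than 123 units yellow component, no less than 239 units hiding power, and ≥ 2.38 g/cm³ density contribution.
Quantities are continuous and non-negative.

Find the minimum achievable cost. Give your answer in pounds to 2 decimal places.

£26.42

Let x1 = kg of phthalo blue, x2 = kg of kaolin, x3 = kg of calcium carbonate, x4 = kg of phthalo green, x5 = kg of titanium dioxide.
Minimise 11.82x1 + 0.49x2 + 0.36x3 + 16.6x4 + 2.91x5 with:
  81x4 ≥ 123   (yellow component)
  75x1 + 16x2 + 10x3 + 68x4 + 326x5 ≥ 239   (hiding power)
  1.6x1 + 2.6x2 + 2.7x3 + 2.05x4 + 4.1x5 ≥ 2.38   (density contribution)
  x1, x2, x3, x4, x5 ≥ 0.
The optimal basis is {phthalo green, titanium dioxide}; phthalo blue, kaolin, calcium carbonate drop out. Binding constraints: yellow component and hiding power.
That vertex is x4 = 1.5185, x5 = 0.41638.
Hence cost = 16.6·1.5185 + 2.91·0.41638 = £26.4188.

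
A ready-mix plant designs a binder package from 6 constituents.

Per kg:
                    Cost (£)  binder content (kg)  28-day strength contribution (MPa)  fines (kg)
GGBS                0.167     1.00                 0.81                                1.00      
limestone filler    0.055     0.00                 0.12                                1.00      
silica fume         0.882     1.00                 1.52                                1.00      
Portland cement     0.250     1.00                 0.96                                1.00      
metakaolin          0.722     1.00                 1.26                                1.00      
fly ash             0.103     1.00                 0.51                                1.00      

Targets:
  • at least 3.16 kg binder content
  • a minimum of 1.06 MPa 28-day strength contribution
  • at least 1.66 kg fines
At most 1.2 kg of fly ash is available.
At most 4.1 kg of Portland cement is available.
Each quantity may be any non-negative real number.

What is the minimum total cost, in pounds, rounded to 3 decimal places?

£0.451

Let x1 = kg of GGBS, x2 = kg of limestone filler, x3 = kg of silica fume, x4 = kg of Portland cement, x5 = kg of metakaolin, x6 = kg of fly ash.
min 0.167x1 + 0.055x2 + 0.882x3 + 0.25x4 + 0.722x5 + 0.103x6 s.t.:
  1x1 + 1x3 + 1x4 + 1x5 + 1x6 ≥ 3.16   (binder content)
  0.81x1 + 0.12x2 + 1.52x3 + 0.96x4 + 1.26x5 + 0.51x6 ≥ 1.06   (28-day strength contribution)
  1x1 + 1x2 + 1x3 + 1x4 + 1x5 + 1x6 ≥ 1.66   (fines)
  x6 ≤ 1.2
  x4 ≤ 4.1
  x1, x2, x3, x4, x5, x6 ≥ 0.
The cheapest feasible vertex uses only GGBS, fly ash; limestone filler, silica fume, Portland cement, metakaolin are not used. The binder content and the fly ash cap requirements are met with equality.
So GGBS = 1.96 kg, fly ash = 1.2 kg.
Hence cost = 0.167·1.96 + 0.103·1.2 = £0.45092.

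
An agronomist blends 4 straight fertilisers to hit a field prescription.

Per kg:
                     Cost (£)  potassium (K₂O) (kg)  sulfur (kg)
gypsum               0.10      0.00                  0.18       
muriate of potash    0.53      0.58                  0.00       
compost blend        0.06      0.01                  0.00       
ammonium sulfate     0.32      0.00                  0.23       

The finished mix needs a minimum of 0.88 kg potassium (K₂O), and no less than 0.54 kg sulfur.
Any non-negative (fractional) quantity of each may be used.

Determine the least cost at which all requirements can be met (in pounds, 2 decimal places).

£1.10

Treat it as an LP. Let x1 = kg of gypsum, x2 = kg of muriate of potash, x3 = kg of compost blend, x4 = kg of ammonium sulfate.
min 0.1x1 + 0.53x2 + 0.06x3 + 0.32x4 with:
  0.58x2 + 0.01x3 ≥ 0.88   (potassium (K₂O))
  0.18x1 + 0.23x4 ≥ 0.54   (sulfur)
  x1, x2, x3, x4 ≥ 0.
The minimum-cost mix takes nothing from compost blend, ammonium sulfate — only gypsum, muriate of potash. There the potassium (K₂O) and sulfur constraints are tight.
Solving gives x1 = 3, x2 = 1.517.
Total cost: 0.1·3 + 0.53·1.517 = 1.1040.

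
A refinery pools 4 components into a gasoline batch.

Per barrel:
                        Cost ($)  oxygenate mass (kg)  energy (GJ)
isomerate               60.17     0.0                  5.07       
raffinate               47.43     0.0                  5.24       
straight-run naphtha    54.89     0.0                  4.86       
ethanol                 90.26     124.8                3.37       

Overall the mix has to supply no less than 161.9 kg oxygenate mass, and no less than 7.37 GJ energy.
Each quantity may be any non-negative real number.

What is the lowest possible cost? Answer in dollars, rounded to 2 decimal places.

$144.23

Let x1 = barrels of isomerate, x2 = barrels of raffinate, x3 = barrels of straight-run naphtha, x4 = barrels of ethanol.
min 60.17x1 + 47.43x2 + 54.89x3 + 90.26x4 with:
  124.8x4 ≥ 161.9   (oxygenate mass)
  5.07x1 + 5.24x2 + 4.86x3 + 3.37x4 ≥ 7.37   (energy)
  x1, x2, x3, x4 ≥ 0.
The cheapest feasible vertex uses only raffinate, ethanol; isomerate, straight-run naphtha are not used. There the oxygenate mass and energy constraints are tight.
Solving gives x2 = 0.57217, x4 = 1.2973.
Total cost: 47.43·0.57217 + 90.26·1.2973 = 144.2323.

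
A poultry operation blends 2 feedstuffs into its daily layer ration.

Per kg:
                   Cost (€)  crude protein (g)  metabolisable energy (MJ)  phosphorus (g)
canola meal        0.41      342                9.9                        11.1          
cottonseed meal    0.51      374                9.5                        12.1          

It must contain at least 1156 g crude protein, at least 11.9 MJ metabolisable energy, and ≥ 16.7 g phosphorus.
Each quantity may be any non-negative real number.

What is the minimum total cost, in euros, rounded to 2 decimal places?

€1.39

Let x1 = kg of canola meal, x2 = kg of cottonseed meal.
min 0.41x1 + 0.51x2 s.t.:
  342x1 + 374x2 ≥ 1156   (crude protein)
  9.9x1 + 9.5x2 ≥ 11.9   (metabolisable energy)
  11.1x1 + 12.1x2 ≥ 16.7   (phosphorus)
  x1, x2 ≥ 0.
The optimal basis is {canola meal}; cottonseed meal drops out. The crude protein requirement is met with equality.
Optimal quantities: canola meal = 3.38 kg.
Cost = 0.41·3.38 = 1.3858.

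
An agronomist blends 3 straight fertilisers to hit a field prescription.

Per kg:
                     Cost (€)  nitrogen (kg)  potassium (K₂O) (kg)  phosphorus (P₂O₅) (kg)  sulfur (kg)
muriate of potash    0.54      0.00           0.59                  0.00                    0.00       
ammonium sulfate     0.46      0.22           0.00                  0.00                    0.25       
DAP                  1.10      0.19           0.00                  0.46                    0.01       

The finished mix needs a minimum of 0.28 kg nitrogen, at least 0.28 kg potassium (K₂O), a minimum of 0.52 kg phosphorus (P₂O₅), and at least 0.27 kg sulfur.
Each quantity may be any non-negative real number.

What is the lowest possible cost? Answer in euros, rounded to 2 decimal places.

Set it up as a linear program. Let x1 = kg of muriate of potash, x2 = kg of ammonium sulfate, x3 = kg of DAP.
min 0.54x1 + 0.46x2 + 1.1x3 subject to:
  0.22x2 + 0.19x3 ≥ 0.28   (nitrogen)
  0.59x1 ≥ 0.28   (potassium (K₂O))
  0.46x3 ≥ 0.52   (phosphorus (P₂O₅))
  0.25x2 + 0.01x3 ≥ 0.27   (sulfur)
  x1, x2, x3 ≥ 0.
The optimal mix uses every input. The potassium (K₂O), phosphorus (P₂O₅), sulfur requirements are met with equality.
That vertex is x1 = 0.4746, x2 = 1.035, x3 = 1.13.
Total cost: 0.54·0.4746 + 0.46·1.035 + 1.1·1.13 = 1.9754.

€1.98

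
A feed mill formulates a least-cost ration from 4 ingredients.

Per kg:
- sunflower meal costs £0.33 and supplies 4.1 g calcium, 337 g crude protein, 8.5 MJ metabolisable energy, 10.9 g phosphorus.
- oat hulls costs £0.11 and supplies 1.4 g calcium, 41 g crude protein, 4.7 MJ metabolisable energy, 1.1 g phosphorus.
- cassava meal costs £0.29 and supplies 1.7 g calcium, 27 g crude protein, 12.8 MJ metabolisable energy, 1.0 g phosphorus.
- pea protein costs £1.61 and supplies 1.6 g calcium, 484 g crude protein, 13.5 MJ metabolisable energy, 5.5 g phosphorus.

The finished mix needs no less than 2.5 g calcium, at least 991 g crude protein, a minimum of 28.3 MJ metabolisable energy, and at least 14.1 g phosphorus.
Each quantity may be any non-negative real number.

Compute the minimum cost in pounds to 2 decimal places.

£1.03

Set it up as a linear program. Let x1 = kg of sunflower meal, x2 = kg of oat hulls, x3 = kg of cassava meal, x4 = kg of pea protein.
min 0.33x1 + 0.11x2 + 0.29x3 + 1.61x4 subject to:
  4.1x1 + 1.4x2 + 1.7x3 + 1.6x4 ≥ 2.5   (calcium)
  337x1 + 41x2 + 27x3 + 484x4 ≥ 991   (crude protein)
  8.5x1 + 4.7x2 + 12.8x3 + 13.5x4 ≥ 28.3   (metabolisable energy)
  10.9x1 + 1.1x2 + 1x3 + 5.5x4 ≥ 14.1   (phosphorus)
  x1, x2, x3, x4 ≥ 0.
At the optimum only sunflower meal, oat hulls are positive (cassava meal, pea protein = 0). The crude protein and metabolisable energy requirements are met with equality.
Optimal quantities: sunflower meal = 2.831 kg, oat hulls = 0.9014 kg.
Total cost: 0.33·2.831 + 0.11·0.9014 = 1.0334.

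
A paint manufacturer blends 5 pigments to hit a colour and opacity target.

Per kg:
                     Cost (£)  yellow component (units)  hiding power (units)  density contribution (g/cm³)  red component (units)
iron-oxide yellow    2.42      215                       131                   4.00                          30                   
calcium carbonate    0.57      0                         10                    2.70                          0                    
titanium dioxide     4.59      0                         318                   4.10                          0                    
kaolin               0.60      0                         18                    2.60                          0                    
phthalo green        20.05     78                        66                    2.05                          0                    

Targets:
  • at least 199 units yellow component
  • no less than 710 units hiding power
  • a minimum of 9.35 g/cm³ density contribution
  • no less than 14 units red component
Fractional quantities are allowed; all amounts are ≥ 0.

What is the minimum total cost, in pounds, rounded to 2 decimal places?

Let x1 = kg of iron-oxide yellow, x2 = kg of calcium carbonate, x3 = kg of titanium dioxide, x4 = kg of kaolin, x5 = kg of phthalo green.
min 2.42x1 + 0.57x2 + 4.59x3 + 0.6x4 + 20.05x5 with:
  215x1 + 78x5 ≥ 199   (yellow component)
  131x1 + 10x2 + 318x3 + 18x4 + 66x5 ≥ 710   (hiding power)
  4x1 + 2.7x2 + 4.1x3 + 2.6x4 + 2.05x5 ≥ 9.35   (density contribution)
  30x1 ≥ 14   (red component)
  x1, x2, x3, x4, x5 ≥ 0.
The optimal basis is {iron-oxide yellow, titanium dioxide}; calcium carbonate, kaolin, phthalo green drop out. Binding constraints: yellow component and hiding power.
So iron-oxide yellow = 0.9256 kg, titanium dioxide = 1.851 kg.
Cost = 2.42·0.9256 + 4.59·1.851 = 10.7360.

£10.74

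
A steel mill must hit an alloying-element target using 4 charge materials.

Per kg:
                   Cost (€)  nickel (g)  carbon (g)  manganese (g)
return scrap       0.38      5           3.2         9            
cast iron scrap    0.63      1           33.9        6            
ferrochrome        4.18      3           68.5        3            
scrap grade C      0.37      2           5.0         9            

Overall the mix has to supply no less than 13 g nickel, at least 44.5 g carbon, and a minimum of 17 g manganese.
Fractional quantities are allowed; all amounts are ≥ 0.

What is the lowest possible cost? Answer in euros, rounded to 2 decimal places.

€1.59

This is a linear program. Let x1 = kg of return scrap, x2 = kg of cast iron scrap, x3 = kg of ferrochrome, x4 = kg of scrap grade C.
Minimise 0.38x1 + 0.63x2 + 4.18x3 + 0.37x4 with:
  5x1 + 1x2 + 3x3 + 2x4 ≥ 13   (nickel)
  3.2x1 + 33.9x2 + 68.5x3 + 5x4 ≥ 44.5   (carbon)
  9x1 + 6x2 + 3x3 + 9x4 ≥ 17   (manganese)
  x1, x2, x3, x4 ≥ 0.
The cheapest feasible vertex uses only return scrap, cast iron scrap; ferrochrome, scrap grade C are not used. There the nickel and carbon constraints are tight.
That vertex is x1 = 2.382, x2 = 1.088.
Objective = 0.38·2.382 + 0.63·1.088 = 1.5906.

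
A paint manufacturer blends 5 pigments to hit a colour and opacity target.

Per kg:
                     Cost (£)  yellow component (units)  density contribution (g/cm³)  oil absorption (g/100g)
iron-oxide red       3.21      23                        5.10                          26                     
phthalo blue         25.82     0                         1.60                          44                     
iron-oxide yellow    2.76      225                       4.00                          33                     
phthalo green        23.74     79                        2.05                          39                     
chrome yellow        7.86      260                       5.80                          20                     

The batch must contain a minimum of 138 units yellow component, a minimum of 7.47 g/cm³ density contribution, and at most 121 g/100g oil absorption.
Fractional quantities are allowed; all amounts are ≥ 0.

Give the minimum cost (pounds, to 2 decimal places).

£4.82

Let x1 = kg of iron-oxide red, x2 = kg of phthalo blue, x3 = kg of iron-oxide yellow, x4 = kg of phthalo green, x5 = kg of chrome yellow.
Minimise 3.21x1 + 25.82x2 + 2.76x3 + 23.74x4 + 7.86x5 with:
  23x1 + 225x3 + 79x4 + 260x5 ≥ 138   (yellow component)
  5.1x1 + 1.6x2 + 4x3 + 2.05x4 + 5.8x5 ≥ 7.47   (density contribution)
  26x1 + 44x2 + 33x3 + 39x4 + 20x5 ≤ 121   (oil absorption)
  x1, x2, x3, x4, x5 ≥ 0.
At the optimum only iron-oxide red, iron-oxide yellow are positive (phthalo blue, phthalo green, chrome yellow = 0). Binding constraints: yellow component and density contribution.
Solving gives x1 = 1.069, x3 = 0.504.
Total cost: 3.21·1.069 + 2.76·0.504 = 4.8225.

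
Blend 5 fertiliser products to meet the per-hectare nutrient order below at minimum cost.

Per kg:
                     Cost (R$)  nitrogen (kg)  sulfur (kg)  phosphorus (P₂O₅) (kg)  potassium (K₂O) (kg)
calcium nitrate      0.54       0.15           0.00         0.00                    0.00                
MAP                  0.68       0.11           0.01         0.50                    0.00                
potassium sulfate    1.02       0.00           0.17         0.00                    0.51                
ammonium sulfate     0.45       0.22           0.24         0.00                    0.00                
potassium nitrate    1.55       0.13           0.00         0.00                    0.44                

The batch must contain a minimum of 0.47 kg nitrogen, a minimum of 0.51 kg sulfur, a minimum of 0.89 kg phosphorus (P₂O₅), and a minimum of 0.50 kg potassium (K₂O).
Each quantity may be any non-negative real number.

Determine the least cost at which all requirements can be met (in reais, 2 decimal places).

Set it up as a linear program. Let x1 = kg of calcium nitrate, x2 = kg of MAP, x3 = kg of potassium sulfate, x4 = kg of ammonium sulfate, x5 = kg of potassium nitrate.
Minimise 0.54x1 + 0.68x2 + 1.02x3 + 0.45x4 + 1.55x5 s.t.:
  0.15x1 + 0.11x2 + 0.22x4 + 0.13x5 ≥ 0.47   (nitrogen)
  0.01x2 + 0.17x3 + 0.24x4 ≥ 0.51   (sulfur)
  0.5x2 ≥ 0.89   (phosphorus (P₂O₅))
  0.51x3 + 0.44x5 ≥ 0.5   (potassium (K₂O))
  x1, x2, x3, x4, x5 ≥ 0.
At the optimum only MAP, potassium sulfate, ammonium sulfate are positive (calcium nitrate, potassium nitrate = 0). The sulfur, phosphorus (P₂O₅), potassium (K₂O) requirements are met with equality.
Solving gives x2 = 1.78, x3 = 0.9804, x4 = 1.356.
Objective = 0.68·1.78 + 1.02·0.9804 + 0.45·1.356 = 2.8206.

R$2.82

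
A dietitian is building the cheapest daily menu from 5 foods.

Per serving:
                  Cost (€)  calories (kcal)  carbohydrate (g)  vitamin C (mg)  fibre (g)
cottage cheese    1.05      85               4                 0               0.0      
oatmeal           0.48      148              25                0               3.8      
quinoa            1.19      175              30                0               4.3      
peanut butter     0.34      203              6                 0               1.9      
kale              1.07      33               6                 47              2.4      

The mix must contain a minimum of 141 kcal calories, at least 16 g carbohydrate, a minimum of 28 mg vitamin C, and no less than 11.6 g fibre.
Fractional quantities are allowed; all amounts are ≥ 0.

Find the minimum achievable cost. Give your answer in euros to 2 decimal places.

€1.92

Set it up as a linear program. Let x1 = servings of cottage cheese, x2 = servings of oatmeal, x3 = servings of quinoa, x4 = servings of peanut butter, x5 = servings of kale.
Minimize 1.05x1 + 0.48x2 + 1.19x3 + 0.34x4 + 1.07x5 s.t.:
  85x1 + 148x2 + 175x3 + 203x4 + 33x5 ≥ 141   (calories)
  4x1 + 25x2 + 30x3 + 6x4 + 6x5 ≥ 16   (carbohydrate)
  47x5 ≥ 28   (vitamin C)
  3.8x2 + 4.3x3 + 1.9x4 + 2.4x5 ≥ 11.6   (fibre)
  x1, x2, x3, x4, x5 ≥ 0.
The optimal basis is {oatmeal, kale}; cottage cheese, quinoa, peanut butter drop out. There the vitamin C and fibre constraints are tight.
So oatmeal = 2.676 servings, kale = 0.5957 servings.
Objective = 0.48·2.676 + 1.07·0.5957 = 1.9219.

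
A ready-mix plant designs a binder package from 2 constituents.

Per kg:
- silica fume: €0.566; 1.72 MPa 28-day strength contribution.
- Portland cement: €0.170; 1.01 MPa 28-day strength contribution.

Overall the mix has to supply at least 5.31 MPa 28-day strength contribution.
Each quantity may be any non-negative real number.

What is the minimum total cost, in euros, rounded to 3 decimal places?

Set it up as a linear program. Let x1 = kg of silica fume, x2 = kg of Portland cement.
Minimize 0.566x1 + 0.17x2 s.t.:
  1.72x1 + 1.01x2 ≥ 5.31   (28-day strength contribution)
  x1, x2 ≥ 0.
At the optimum only Portland cement is positive (silica fume = 0). The 28-day strength contribution requirement is met with equality.
Optimal quantities: Portland cement = 5.257 kg.
Total cost: 0.17·5.257 = 0.89369.

€0.894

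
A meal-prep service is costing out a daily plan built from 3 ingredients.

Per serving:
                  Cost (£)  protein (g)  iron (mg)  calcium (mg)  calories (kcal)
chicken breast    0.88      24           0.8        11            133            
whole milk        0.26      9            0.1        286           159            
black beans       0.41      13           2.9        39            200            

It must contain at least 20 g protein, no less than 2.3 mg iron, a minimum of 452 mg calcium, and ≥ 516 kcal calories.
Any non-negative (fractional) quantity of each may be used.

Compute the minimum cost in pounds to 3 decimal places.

£0.903

Let x1 = servings of chicken breast, x2 = servings of whole milk, x3 = servings of black beans.
Minimise 0.88x1 + 0.26x2 + 0.41x3 subject to:
  24x1 + 9x2 + 13x3 ≥ 20   (protein)
  0.8x1 + 0.1x2 + 2.9x3 ≥ 2.3   (iron)
  11x1 + 286x2 + 39x3 ≥ 452   (calcium)
  133x1 + 159x2 + 200x3 ≥ 516   (calories)
  x1, x2, x3 ≥ 0.
The optimal basis is {whole milk, black beans}; chicken breast drops out. There the iron and calories constraints are tight.
That vertex is x2 = 2.35, x3 = 0.7121.
Cost = 0.26·2.35 + 0.41·0.7121 = 0.90296.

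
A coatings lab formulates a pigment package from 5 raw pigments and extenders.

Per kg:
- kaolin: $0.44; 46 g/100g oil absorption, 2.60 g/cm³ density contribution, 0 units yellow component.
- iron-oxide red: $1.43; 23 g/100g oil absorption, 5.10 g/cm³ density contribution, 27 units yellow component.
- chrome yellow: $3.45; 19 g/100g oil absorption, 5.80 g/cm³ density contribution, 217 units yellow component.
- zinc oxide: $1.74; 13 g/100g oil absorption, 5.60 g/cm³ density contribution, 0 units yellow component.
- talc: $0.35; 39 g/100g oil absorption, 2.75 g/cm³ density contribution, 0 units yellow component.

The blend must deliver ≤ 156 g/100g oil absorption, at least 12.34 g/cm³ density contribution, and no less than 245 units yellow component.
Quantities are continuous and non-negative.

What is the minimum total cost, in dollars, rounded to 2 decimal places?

$4.63

Treat it as an LP. Let x1 = kg of kaolin, x2 = kg of iron-oxide red, x3 = kg of chrome yellow, x4 = kg of zinc oxide, x5 = kg of talc.
Minimize 0.44x1 + 1.43x2 + 3.45x3 + 1.74x4 + 0.35x5 with:
  46x1 + 23x2 + 19x3 + 13x4 + 39x5 ≤ 156   (oil absorption)
  2.6x1 + 5.1x2 + 5.8x3 + 5.6x4 + 2.75x5 ≥ 12.34   (density contribution)
  27x2 + 217x3 ≥ 245   (yellow component)
  x1, x2, x3, x4, x5 ≥ 0.
The minimum-cost mix takes nothing from kaolin, iron-oxide red, zinc oxide — only chrome yellow, talc. The density contribution and yellow component requirements are met with equality.
That vertex is x3 = 1.129, x5 = 2.106.
Total cost: 3.45·1.129 + 0.35·2.106 = 4.6322.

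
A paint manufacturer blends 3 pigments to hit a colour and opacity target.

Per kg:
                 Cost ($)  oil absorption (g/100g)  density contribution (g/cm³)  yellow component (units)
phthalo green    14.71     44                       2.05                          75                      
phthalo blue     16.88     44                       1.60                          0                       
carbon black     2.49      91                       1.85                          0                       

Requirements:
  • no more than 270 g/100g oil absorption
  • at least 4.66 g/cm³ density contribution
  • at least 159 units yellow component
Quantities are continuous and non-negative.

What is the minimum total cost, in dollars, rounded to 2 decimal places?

$31.61

This is a linear program. Let x1 = kg of phthalo green, x2 = kg of phthalo blue, x3 = kg of carbon black.
min 14.71x1 + 16.88x2 + 2.49x3 subject to:
  44x1 + 44x2 + 91x3 ≤ 270   (oil absorption)
  2.05x1 + 1.6x2 + 1.85x3 ≥ 4.66   (density contribution)
  75x1 ≥ 159   (yellow component)
  x1, x2, x3 ≥ 0.
The minimum-cost mix takes nothing from phthalo blue — only phthalo green, carbon black. The density contribution and yellow component requirements are met with equality.
Solving gives x1 = 2.12, x3 = 0.1697.
Objective = 14.71·2.12 + 2.49·0.1697 = 31.6078.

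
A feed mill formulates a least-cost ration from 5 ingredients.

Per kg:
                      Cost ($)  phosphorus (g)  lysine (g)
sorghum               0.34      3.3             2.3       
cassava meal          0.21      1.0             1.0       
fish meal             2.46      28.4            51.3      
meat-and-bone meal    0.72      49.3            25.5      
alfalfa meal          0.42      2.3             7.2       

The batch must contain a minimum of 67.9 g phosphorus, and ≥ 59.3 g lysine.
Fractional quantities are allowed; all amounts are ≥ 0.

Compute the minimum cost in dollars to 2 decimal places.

$1.67

This is a linear program. Let x1 = kg of sorghum, x2 = kg of cassava meal, x3 = kg of fish meal, x4 = kg of meat-and-bone meal, x5 = kg of alfalfa meal.
Minimise 0.34x1 + 0.21x2 + 2.46x3 + 0.72x4 + 0.42x5 subject to:
  3.3x1 + 1x2 + 28.4x3 + 49.3x4 + 2.3x5 ≥ 67.9   (phosphorus)
  2.3x1 + 1x2 + 51.3x3 + 25.5x4 + 7.2x5 ≥ 59.3   (lysine)
  x1, x2, x3, x4, x5 ≥ 0.
The cheapest feasible vertex uses only meat-and-bone meal; sorghum, cassava meal, fish meal, alfalfa meal are not used. Binding constraint: lysine.
So meat-and-bone meal = 2.325 kg.
Hence cost = 0.72·2.325 = $1.6740.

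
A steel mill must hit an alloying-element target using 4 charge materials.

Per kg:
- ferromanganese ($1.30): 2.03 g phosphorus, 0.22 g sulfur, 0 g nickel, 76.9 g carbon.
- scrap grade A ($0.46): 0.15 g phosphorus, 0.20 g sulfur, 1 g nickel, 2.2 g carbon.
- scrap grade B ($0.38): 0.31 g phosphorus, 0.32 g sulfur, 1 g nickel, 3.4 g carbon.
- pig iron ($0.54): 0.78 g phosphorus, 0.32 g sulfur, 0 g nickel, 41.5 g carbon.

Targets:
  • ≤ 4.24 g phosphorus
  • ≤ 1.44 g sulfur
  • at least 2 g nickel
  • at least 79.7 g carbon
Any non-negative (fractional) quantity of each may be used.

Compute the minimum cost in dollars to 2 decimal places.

$1.71

Let x1 = kg of ferromanganese, x2 = kg of scrap grade A, x3 = kg of scrap grade B, x4 = kg of pig iron.
Minimise 1.3x1 + 0.46x2 + 0.38x3 + 0.54x4 subject to:
  2.03x1 + 0.15x2 + 0.31x3 + 0.78x4 ≤ 4.24   (phosphorus)
  0.22x1 + 0.2x2 + 0.32x3 + 0.32x4 ≤ 1.44   (sulfur)
  1x2 + 1x3 ≥ 2   (nickel)
  76.9x1 + 2.2x2 + 3.4x3 + 41.5x4 ≥ 79.7   (carbon)
  x1, x2, x3, x4 ≥ 0.
The cheapest feasible vertex uses only scrap grade B, pig iron; ferromanganese, scrap grade A are not used. Binding constraints: nickel and carbon.
That vertex is x3 = 2, x4 = 1.757.
Cost = 0.38·2 + 0.54·1.757 = 1.7088.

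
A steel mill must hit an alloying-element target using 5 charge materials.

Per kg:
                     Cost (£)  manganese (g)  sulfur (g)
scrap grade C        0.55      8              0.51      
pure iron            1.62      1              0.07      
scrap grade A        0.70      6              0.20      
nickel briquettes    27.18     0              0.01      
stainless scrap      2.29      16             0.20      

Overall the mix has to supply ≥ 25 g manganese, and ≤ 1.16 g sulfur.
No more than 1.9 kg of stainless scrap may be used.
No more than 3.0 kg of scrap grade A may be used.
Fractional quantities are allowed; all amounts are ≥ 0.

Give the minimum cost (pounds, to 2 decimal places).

Set it up as a linear program. Let x1 = kg of scrap grade C, x2 = kg of pure iron, x3 = kg of scrap grade A, x4 = kg of nickel briquettes, x5 = kg of stainless scrap.
min 0.55x1 + 1.62x2 + 0.7x3 + 27.18x4 + 2.29x5 s.t.:
  8x1 + 1x2 + 6x3 + 16x5 ≥ 25   (manganese)
  0.51x1 + 0.07x2 + 0.2x3 + 0.01x4 + 0.2x5 ≤ 1.16   (sulfur)
  x5 ≤ 1.9
  x3 ≤ 3
  x1, x2, x3, x4, x5 ≥ 0.
The minimum-cost mix takes nothing from pure iron, scrap grade A, nickel briquettes — only scrap grade C, stainless scrap. The manganese and sulfur requirements are met with equality.
That vertex is x1 = 2.067, x5 = 0.529.
Hence cost = 0.55·2.067 + 2.29·0.529 = £2.3483.

£2.35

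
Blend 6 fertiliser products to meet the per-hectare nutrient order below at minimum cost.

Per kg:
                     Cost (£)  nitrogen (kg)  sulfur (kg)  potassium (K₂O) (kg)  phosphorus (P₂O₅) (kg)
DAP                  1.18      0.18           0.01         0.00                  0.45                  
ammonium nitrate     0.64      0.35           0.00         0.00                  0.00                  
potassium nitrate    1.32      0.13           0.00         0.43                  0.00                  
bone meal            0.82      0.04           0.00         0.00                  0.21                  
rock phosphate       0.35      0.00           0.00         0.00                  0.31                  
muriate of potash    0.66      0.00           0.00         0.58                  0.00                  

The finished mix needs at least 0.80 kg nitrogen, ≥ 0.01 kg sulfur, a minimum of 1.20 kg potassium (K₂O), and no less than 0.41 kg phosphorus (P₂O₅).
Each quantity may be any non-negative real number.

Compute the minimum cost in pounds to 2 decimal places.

This is a linear program. Let x1 = kg of DAP, x2 = kg of ammonium nitrate, x3 = kg of potassium nitrate, x4 = kg of bone meal, x5 = kg of rock phosphate, x6 = kg of muriate of potash.
Minimise 1.18x1 + 0.64x2 + 1.32x3 + 0.82x4 + 0.35x5 + 0.66x6 subject to:
  0.18x1 + 0.35x2 + 0.13x3 + 0.04x4 ≥ 0.8   (nitrogen)
  0.01x1 ≥ 0.01   (sulfur)
  0.43x3 + 0.58x6 ≥ 1.2   (potassium (K₂O))
  0.45x1 + 0.21x4 + 0.31x5 ≥ 0.41   (phosphorus (P₂O₅))
  x1, x2, x3, x4, x5, x6 ≥ 0.
The cheapest feasible vertex uses only DAP, ammonium nitrate, muriate of potash; potassium nitrate, bone meal, rock phosphate are not used. There the nitrogen, sulfur, potassium (K₂O) constraints are tight.
So DAP = 1 kg, ammonium nitrate = 1.771 kg, muriate of potash = 2.069 kg.
Total cost: 1.18·1 + 0.64·1.771 + 0.66·2.069 = 3.6790.

£3.68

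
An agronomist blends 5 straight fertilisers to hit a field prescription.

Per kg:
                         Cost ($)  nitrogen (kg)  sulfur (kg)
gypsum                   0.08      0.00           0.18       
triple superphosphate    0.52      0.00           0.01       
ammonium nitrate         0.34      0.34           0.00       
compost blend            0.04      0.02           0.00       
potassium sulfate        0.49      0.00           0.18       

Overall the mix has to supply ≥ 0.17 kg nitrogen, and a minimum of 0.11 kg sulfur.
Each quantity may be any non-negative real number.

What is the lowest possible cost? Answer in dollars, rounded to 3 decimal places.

$0.219

Set it up as a linear program. Let x1 = kg of gypsum, x2 = kg of triple superphosphate, x3 = kg of ammonium nitrate, x4 = kg of compost blend, x5 = kg of potassium sulfate.
Minimise 0.08x1 + 0.52x2 + 0.34x3 + 0.04x4 + 0.49x5 s.t.:
  0.34x3 + 0.02x4 ≥ 0.17   (nitrogen)
  0.18x1 + 0.01x2 + 0.18x5 ≥ 0.11   (sulfur)
  x1, x2, x3, x4, x5 ≥ 0.
The cheapest feasible vertex uses only gypsum, ammonium nitrate; triple superphosphate, compost blend, potassium sulfate are not used. The nitrogen and sulfur requirements are met with equality.
Solving gives x1 = 0.6111, x3 = 0.5.
Objective = 0.08·0.6111 + 0.34·0.5 = 0.21889.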